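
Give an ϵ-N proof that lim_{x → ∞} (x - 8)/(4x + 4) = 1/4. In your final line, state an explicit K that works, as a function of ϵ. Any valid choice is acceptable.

Let ϵ > 0. We seek K > 0 such that x > K implies |(x - 8)/(4x + 4) − (1/4)| < ϵ.
(x - 8)/(4x + 4) − (1/4) = (4(x - 8) − (4x + 4)) / (4(4x + 4)) = -36/(4(4x + 4)).
For x > 0 we have 4x + 4 > 4x, so |(x - 8)/(4x + 4) − (1/4)| = 36/(4(4x + 4)) < 36/(4·4x) = (9/4)/x.
Thus |(x - 8)/(4x + 4) − (1/4)| < ϵ whenever x > (9/4)/ϵ.
Take K = (9/4)/ϵ. If x > K then |(x - 8)/(4x + 4) − (1/4)| < (9/4)/x < ϵ.

K = (9/4)/ϵ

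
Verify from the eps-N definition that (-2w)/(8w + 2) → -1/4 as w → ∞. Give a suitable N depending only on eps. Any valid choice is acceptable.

N = (1/16)/eps

Let eps > 0. We seek N > 0 such that w > N implies |(-2w)/(8w + 2) + 1/4| < eps.
(-2w)/(8w + 2) + 1/4 = (8(-2w) − (-2)(8w + 2)) / (8(8w + 2)) = 4/(8(8w + 2)).
For w > 0 we have 8w + 2 > 8w, so |(-2w)/(8w + 2) + 1/4| = 4/(8(8w + 2)) < 4/(8·8w) = (1/16)/w.
Thus |(-2w)/(8w + 2) + 1/4| < eps whenever w > (1/16)/eps.
Take N = (1/16)/eps. If w > N then |(-2w)/(8w + 2) + 1/4| < (1/16)/w < eps.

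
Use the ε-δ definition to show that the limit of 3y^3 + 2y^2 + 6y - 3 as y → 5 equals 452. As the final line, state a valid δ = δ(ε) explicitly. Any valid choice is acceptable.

δ = min(1, ε/301)

Fix ε > 0. We want δ > 0 such that 0 < |y − 5| < δ implies |(3y^3 + 2y^2 + 6y - 3) − 452| < ε.
(3y^3 + 2y^2 + 6y - 3) − 452 = 3y^3 + 2y^2 + 6y - 455 = (y − 5)(3y^2 + 17y + 91).
So |(3y^3 + 2y^2 + 6y - 3) − 452| = |y − 5|·|3y^2 + 17y + 91|.
Assume first that |y − 5| < 1, so |y| < 6. Then |3y^2 + 17y + 91| ≤ 3·6^2 + 17·6 + 91 = 301.
Hence |(3y^3 + 2y^2 + 6y - 3) − 452| ≤ 301|y − 5| < ε provided |y − 5| < ε/301.
Choosing δ = min(1, ε/301) ensures both conditions, hence |(3y^3 + 2y^2 + 6y - 3) − 452| < ε.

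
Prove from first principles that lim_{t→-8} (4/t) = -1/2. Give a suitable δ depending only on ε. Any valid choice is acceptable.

Let ε > 0 be given. We seek δ > 0 such that 0 < |t + 8| < δ implies |4/t + 1/2| < ε.
|4/t + 1/2| = 4·|-8 − t|/(8·|t|) = 4|t + 8|/(8|t|).
Restrict δ ≤ 4. Then |t + 8| < 4 gives |t| > 4, so 8|t| > 32.
Then |4/t + 1/2| < 4|t + 8|/32, which is < ε when |t + 8| < 8ε.
Take δ = min(4, 8ε). Then 0 < |t + 8| < δ gives both |t + 8| < 4 and |t + 8| < 8ε, so |4/t + 1/2| < ε.

δ = min(4, 8ε)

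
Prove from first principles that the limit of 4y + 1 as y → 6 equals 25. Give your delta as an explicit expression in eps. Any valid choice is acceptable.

delta = eps/4

Let eps > 0 be given. We need delta > 0 so that 0 < |y − 6| < delta implies |(4y + 1) − 25| < eps.
|(4y + 1) − 25| = |4y - 24| = 4|y − 6|.
So 4|y − 6| < eps exactly when |y − 6| < eps/4.
Choosing delta = eps/4 gives |(4y + 1) − 25| = 4|y − 6| < eps whenever |y − 6| < delta.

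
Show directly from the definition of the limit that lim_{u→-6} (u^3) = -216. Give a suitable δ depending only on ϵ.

δ = min(1, ϵ/127)

Let ϵ > 0. We seek δ > 0 with 0 < |u + 6| < δ ⇒ |u^3 + 216| < ϵ.
Factor: u^3 + 216 = (u + 6)(u^2 - 6u + 36), so |u^3 + 216| = |u + 6|·|u^2 - 6u + 36|.
Restrict δ ≤ 1. Then |u + 6| < 1 gives |u| < 7, so by the triangle inequality |u^2 - 6u + 36| ≤ 7^2 + 6·7 + 36 = 127.
Hence |u^3 + 216| ≤ 127|u + 6|, which is < ϵ once |u + 6| < ϵ/127.
Take δ = min(1, ϵ/127). If 0 < |u + 6| < δ then both bounds hold and |u^3 + 216| ≤ 127|u + 6| < 127·(ϵ/127) = ϵ.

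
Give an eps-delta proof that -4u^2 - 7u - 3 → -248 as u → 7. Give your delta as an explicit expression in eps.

delta = min(2, eps/71)

Fix eps > 0. We want delta > 0 such that 0 < |u − 7| < delta implies |(-4u^2 - 7u - 3) + 248| < eps.
(-4u^2 - 7u - 3) + 248 = -4u^2 - 7u + 245 = (u − 7)(-4u - 35).
So |(-4u^2 - 7u - 3) + 248| = |u − 7|·|-4u - 35|.
Require delta ≤ 2. Then |u − 7| < 2 gives |u| < 9, and by the triangle inequality |-4u - 35| ≤ 4·9 + 35 = 71.
Hence |(-4u^2 - 7u - 3) + 248| ≤ 71|u − 7| < eps provided |u − 7| < eps/71.
Take delta = min(2, eps/71). Then 0 < |u − 7| < delta gives both |u − 7| < 2 and |u − 7| < eps/71, so |(-4u^2 - 7u - 3) + 248| < eps.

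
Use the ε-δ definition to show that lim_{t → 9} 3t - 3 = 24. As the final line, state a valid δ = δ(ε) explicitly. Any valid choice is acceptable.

δ = ε/3

Fix ε > 0. We need δ > 0 so that 0 < |t − 9| < δ implies |(3t - 3) − 24| < ε.
|(3t - 3) − 24| = |3t - 27| = 3|t − 9|.
So 3|t − 9| < ε exactly when |t − 9| < ε/3.
Choosing δ = ε/3 gives |(3t - 3) − 24| = 3|t − 9| < ε whenever |t − 9| < δ.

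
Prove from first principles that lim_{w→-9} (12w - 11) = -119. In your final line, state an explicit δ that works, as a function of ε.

δ = ε/12

Let ε > 0. We need δ > 0 so that 0 < |w + 9| < δ implies |(12w - 11) + 119| < ε.
|(12w - 11) + 119| = |12w + 108| = 12|w + 9|.
Thus it suffices that |w + 9| < ε/12.
Take δ = ε/12. If 0 < |w + 9| < δ then |(12w - 11) + 119| = 12|w + 9| < 12·(ε/12) = ε.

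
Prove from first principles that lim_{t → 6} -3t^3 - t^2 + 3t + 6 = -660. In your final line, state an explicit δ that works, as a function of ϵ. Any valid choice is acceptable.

Fix ϵ > 0. We want δ > 0 such that 0 < |t − 6| < δ implies |(-3t^3 - t^2 + 3t + 6) + 660| < ϵ.
(-3t^3 - t^2 + 3t + 6) + 660 = -3t^3 - t^2 + 3t + 666 = (t − 6)(-3t^2 - 19t - 111).
So |(-3t^3 - t^2 + 3t + 6) + 660| = |t − 6|·|-3t^2 - 19t - 111|.
Assume first that |t − 6| < 2, so |t| < 8. Then |-3t^2 - 19t - 111| ≤ 3·8^2 + 19·8 + 111 = 455.
Hence |(-3t^3 - t^2 + 3t + 6) + 660| ≤ 455|t − 6| < ϵ provided |t − 6| < ϵ/455.
Take δ = min(2, ϵ/455). Then 0 < |t − 6| < δ gives both |t − 6| < 2 and |t − 6| < ϵ/455, so |(-3t^3 - t^2 + 3t + 6) + 660| < ϵ.

δ = min(2, ϵ/455)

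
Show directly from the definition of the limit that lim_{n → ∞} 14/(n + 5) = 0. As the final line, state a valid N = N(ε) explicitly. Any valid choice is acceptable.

N = 14/ε

Let ε > 0. For n ≥ 1, |14/(n + 5) − 0| = 14/(n + 5) ≤ 14/n.
We need 14/n < ε, i.e. n > 14/ε.
Take N = 14/ε. If n > N then |14/(n + 5)| ≤ 14/n < ε.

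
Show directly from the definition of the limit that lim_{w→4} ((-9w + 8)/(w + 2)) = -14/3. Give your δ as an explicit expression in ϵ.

δ = min(3, (9/13)ϵ)

Let ϵ > 0 be given. We want δ > 0 with 0 < |w − 4| < δ ⇒ |(-9w + 8)/(w + 2) + 14/3| < ϵ.
Combining over a common denominator, (-9w + 8)/(w + 2) + 14/3 = [(-9w + 8)·6 − (-28)·(w + 2)] / [6·(w + 2)] = -26(w − 4) / (6(w + 2)).
So |(-9w + 8)/(w + 2) + 14/3| = 26|w − 4| / (6·|w + 2|).
Require δ ≤ 3, so |w + 2| ≥ |6| − |w − 4| > 6 − 3 = 3.
Hence |(-9w + 8)/(w + 2) + 14/3| < 26|w − 4|/(6·3) = (13/9)|w − 4|, which is < ϵ once |w − 4| < (9/13)ϵ.
Take δ = min(3, (9/13)ϵ). Then 0 < |w − 4| < δ forces both bounds, so |(-9w + 8)/(w + 2) + 14/3| < ϵ.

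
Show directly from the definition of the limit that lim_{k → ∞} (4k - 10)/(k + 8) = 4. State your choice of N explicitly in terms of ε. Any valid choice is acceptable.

Let ε > 0 be given. For k ≥ 1, |(4k - 10)/(k + 8) − 4| = |-42|/((k + 8)) = 42/((k + 8)).
Since k + 8 ≥ k for k ≥ 1, this is ≤ 42/(k) = 42/k.
So |(4k - 10)/(k + 8) − 4| < ε whenever k > 42/ε.
Take N = 42/ε. If k > N then |(4k - 10)/(k + 8) − 4| ≤ 42/k < ε.

N = 42/ε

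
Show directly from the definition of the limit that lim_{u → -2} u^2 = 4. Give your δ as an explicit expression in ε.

Fix ε > 0. We seek δ > 0 with 0 < |u + 2| < δ ⇒ |u^2 − 4| < ε.
Factor: u^2 − 4 = (u + 2)(u - 2), so |u^2 − 4| = |u + 2|·|u - 2|.
Impose δ ≤ 1 so that |u| < 3; then |u - 2| ≤ 5.
Hence |u^2 − 4| ≤ 5|u + 2|, which is < ε once |u + 2| < ε/5.
Take δ = min(1, ε/5). If 0 < |u + 2| < δ then both bounds hold and |u^2 − 4| ≤ 5|u + 2| < 5·(ε/5) = ε.

δ = min(1, ε/5)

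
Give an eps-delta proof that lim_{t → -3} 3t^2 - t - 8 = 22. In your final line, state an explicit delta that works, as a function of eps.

Let eps > 0. We want delta > 0 such that 0 < |t + 3| < delta implies |(3t^2 - t - 8) − 22| < eps.
(3t^2 - t - 8) − 22 = 3t^2 - t - 30 = (t + 3)(3t - 10).
So |(3t^2 - t - 8) − 22| = |t + 3|·|3t - 10|.
Require delta ≤ 1. Then |t + 3| < 1 gives |t| < 4, and by the triangle inequality |3t - 10| ≤ 3·4 + 10 = 22.
Hence |(3t^2 - t - 8) − 22| ≤ 22|t + 3| < eps provided |t + 3| < eps/22.
Choosing delta = min(1, eps/22) ensures both conditions, hence |(3t^2 - t - 8) − 22| < eps.

delta = min(1, eps/22)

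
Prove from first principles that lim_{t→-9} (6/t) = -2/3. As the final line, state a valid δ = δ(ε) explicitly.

δ = min(9/2, (27/4)ε)

Fix ε > 0. We seek δ > 0 such that 0 < |t + 9| < δ implies |6/t + 2/3| < ε.
|6/t + 2/3| = 6·|-9 − t|/(9·|t|) = 6|t + 9|/(9|t|).
Restrict δ ≤ 9/2. Then |t + 9| < 9/2 gives |t| > 9/2, so 9|t| > 81/2.
Then |6/t + 2/3| < 6|t + 9|/(81/2), which is < ε when |t + 9| < (27/4)ε.
Take δ = min(9/2, (27/4)ε). Then 0 < |t + 9| < δ gives both |t + 9| < 9/2 and |t + 9| < (27/4)ε, so |6/t + 2/3| < ε.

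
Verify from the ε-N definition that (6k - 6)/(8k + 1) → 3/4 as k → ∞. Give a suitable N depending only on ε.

N = (27/32)/ε

Let ε > 0 be given. For k ≥ 1, |(6k - 6)/(8k + 1) − (3/4)| = |-54|/(8(8k + 1)) = 54/(8(8k + 1)).
Since 8k + 1 ≥ 8k for k ≥ 1, this is ≤ 54/(8·8k) = (27/32)/k.
So |(6k - 6)/(8k + 1) − (3/4)| < ε whenever k > (27/32)/ε.
Take N = (27/32)/ε. If k > N then |(6k - 6)/(8k + 1) − (3/4)| ≤ (27/32)/k < ε.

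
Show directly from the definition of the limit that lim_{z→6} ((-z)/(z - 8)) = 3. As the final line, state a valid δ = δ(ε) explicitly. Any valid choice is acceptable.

δ = min(1, (1/4)ε)

Fix ε > 0. We want δ > 0 with 0 < |z − 6| < δ ⇒ |(-z)/(z - 8) − 3| < ε.
Combining over a common denominator, (-z)/(z - 8) − 3 = [(-z)·(-2) − (-6)·(z - 8)] / [(-2)·(z - 8)] = 8(z − 6) / ((-2)(z - 8)).
So |(-z)/(z - 8) − 3| = 8|z − 6| / (2·|z − 8|).
Restrict δ ≤ 1. Then |z − 6| < 1 gives |z − 8| = |(z − 6) + (-2)| ≥ 2 − 1 = 1.
Hence |(-z)/(z - 8) − 3| < 8|z − 6|/(2·1) = 4|z − 6|, which is < ε once |z − 6| < (1/4)ε.
Take δ = min(1, (1/4)ε). Then 0 < |z − 6| < δ forces both bounds, so |(-z)/(z - 8) − 3| < ε.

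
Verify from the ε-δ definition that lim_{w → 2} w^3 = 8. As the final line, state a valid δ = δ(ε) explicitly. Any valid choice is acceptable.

δ = min(1, ε/19)

Fix ε > 0. We seek δ > 0 with 0 < |w − 2| < δ ⇒ |w^3 − 8| < ε.
Factor: w^3 − 8 = (w − 2)(w^2 + 2w + 4), so |w^3 − 8| = |w − 2|·|w^2 + 2w + 4|.
Restrict δ ≤ 1. Then |w − 2| < 1 gives |w| < 3, so by the triangle inequality |w^2 + 2w + 4| ≤ 3^2 + 2·3 + 4 = 19.
Hence |w^3 − 8| ≤ 19|w − 2|, which is < ε once |w − 2| < ε/19.
Take δ = min(1, ε/19). If 0 < |w − 2| < δ then both bounds hold and |w^3 − 8| ≤ 19|w − 2| < 19·(ε/19) = ε.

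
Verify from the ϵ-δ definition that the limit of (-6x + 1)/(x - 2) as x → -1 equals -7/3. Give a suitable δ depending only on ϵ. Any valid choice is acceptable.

δ = min(3/2, (9/22)ϵ)

Suppose ϵ > 0. We want δ > 0 with 0 < |x + 1| < δ ⇒ |(-6x + 1)/(x - 2) + 7/3| < ϵ.
Combining over a common denominator, (-6x + 1)/(x - 2) + 7/3 = [(-6x + 1)·(-3) − 7·(x - 2)] / [(-3)·(x - 2)] = 11(x + 1) / ((-3)(x - 2)).
So |(-6x + 1)/(x - 2) + 7/3| = 11|x + 1| / (3·|x − 2|).
Restrict δ ≤ 3/2. Then |x + 1| < 3/2 gives |x − 2| = |(x + 1) + (-3)| ≥ 3 − 3/2 = 3/2.
Hence |(-6x + 1)/(x - 2) + 7/3| < 11|x + 1|/(3·(3/2)) = (22/9)|x + 1|, which is < ϵ once |x + 1| < (9/22)ϵ.
Take δ = min(3/2, (9/22)ϵ). Then 0 < |x + 1| < δ forces both bounds, so |(-6x + 1)/(x - 2) + 7/3| < ϵ.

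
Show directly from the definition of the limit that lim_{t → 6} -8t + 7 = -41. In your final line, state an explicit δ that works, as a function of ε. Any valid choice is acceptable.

Fix ε > 0. We need δ > 0 so that 0 < |t − 6| < δ implies |(-8t + 7) + 41| < ε.
|(-8t + 7) + 41| = |-8t + 48| = 8|t − 6|.
So 8|t − 6| < ε exactly when |t − 6| < ε/8.
Choosing δ = ε/8 gives |(-8t + 7) + 41| = 8|t − 6| < ε whenever |t − 6| < δ.

δ = ε/8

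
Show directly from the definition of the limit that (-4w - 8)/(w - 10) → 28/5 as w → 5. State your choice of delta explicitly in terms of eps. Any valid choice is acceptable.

Let eps > 0 be given. We want delta > 0 with 0 < |w − 5| < delta ⇒ |(-4w - 8)/(w - 10) − (28/5)| < eps.
Combining over a common denominator, (-4w - 8)/(w - 10) − (28/5) = [(-4w - 8)·(-5) − (-28)·(w - 10)] / [(-5)·(w - 10)] = 48(w − 5) / ((-5)(w - 10)).
So |(-4w - 8)/(w - 10) − (28/5)| = 48|w − 5| / (5·|w − 10|).
Require delta ≤ 5/2, so |w − 10| ≥ |-5| − |w − 5| > 5 − 5/2 = 5/2.
Hence |(-4w - 8)/(w - 10) − (28/5)| < 48|w − 5|/(5·(5/2)) = (96/25)|w − 5|, which is < eps once |w − 5| < (25/96)eps.
Take delta = min(5/2, (25/96)eps). Then 0 < |w − 5| < delta forces both bounds, so |(-4w - 8)/(w - 10) − (28/5)| < eps.

delta = min(5/2, (25/96)eps)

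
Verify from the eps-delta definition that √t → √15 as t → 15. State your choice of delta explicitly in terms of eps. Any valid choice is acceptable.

Let eps > 0 be given. We want delta > 0 such that 0 < |t − 15| < delta implies |√t − √15| < eps.
Rationalise: √t − √15 = (t − 15)/(√t + √15), so |√t − √15| = |t − 15|/(√t + √15).
Restrict delta ≤ 15 so that |t − 15| < 15 forces t > 0, and then √t + √15 > √15.
Hence |√t − √15| < |t − 15|/√15, which is < eps once |t − 15| < √15·eps.
Take delta = min(15, √15·eps). If 0 < |t − 15| < delta then t > 0 and |√t − √15| < |t − 15|/√15 < eps.

delta = min(15, √15·eps)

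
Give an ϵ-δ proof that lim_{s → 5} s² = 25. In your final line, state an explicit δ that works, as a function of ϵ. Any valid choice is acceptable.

Let ϵ > 0. We seek δ > 0 with 0 < |s − 5| < δ ⇒ |s² − 25| < ϵ.
Factor: s² − 25 = (s − 5)(s + 5), so |s² − 25| = |s − 5|·|s + 5|.
Restrict δ ≤ 2. Then |s − 5| < 2 gives |s| < 7, so by the triangle inequality |s + 5| ≤ 7 + 5 = 12.
Hence |s² − 25| ≤ 12|s − 5|, which is < ϵ once |s − 5| < ϵ/12.
Take δ = min(2, ϵ/12). If 0 < |s − 5| < δ then both bounds hold and |s² − 25| ≤ 12|s − 5| < 12·(ϵ/12) = ϵ.

δ = min(2, ϵ/12)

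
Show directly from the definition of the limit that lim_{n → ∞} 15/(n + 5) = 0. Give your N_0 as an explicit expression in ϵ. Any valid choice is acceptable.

Fix ϵ > 0. For n ≥ 1, |15/(n + 5) − 0| = 15/(n + 5) ≤ 15/n.
We need 15/n < ϵ, i.e. n > 15/ϵ.
Take N_0 = 15/ϵ. If n > N_0 then |15/(n + 5)| ≤ 15/n < ϵ.

N_0 = 15/ϵ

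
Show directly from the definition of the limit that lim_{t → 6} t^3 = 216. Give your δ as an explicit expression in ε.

Fix ε > 0. We seek δ > 0 with 0 < |t − 6| < δ ⇒ |t^3 − 216| < ε.
Factor: t^3 − 216 = (t − 6)(t^2 + 6t + 36), so |t^3 − 216| = |t − 6|·|t^2 + 6t + 36|.
Impose δ ≤ 1 so that |t| < 7; then |t^2 + 6t + 36| ≤ 127.
Hence |t^3 − 216| ≤ 127|t − 6|, which is < ε once |t − 6| < ε/127.
Take δ = min(1, ε/127). If 0 < |t − 6| < δ then both bounds hold and |t^3 − 216| ≤ 127|t − 6| < 127·(ε/127) = ε.

δ = min(1, ε/127)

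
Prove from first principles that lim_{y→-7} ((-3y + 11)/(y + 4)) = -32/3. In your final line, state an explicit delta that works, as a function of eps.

Suppose eps > 0. We want delta > 0 with 0 < |y + 7| < delta ⇒ |(-3y + 11)/(y + 4) + 32/3| < eps.
Combining over a common denominator, (-3y + 11)/(y + 4) + 32/3 = [(-3y + 11)·(-3) − 32·(y + 4)] / [(-3)·(y + 4)] = -23(y + 7) / ((-3)(y + 4)).
So |(-3y + 11)/(y + 4) + 32/3| = 23|y + 7| / (3·|y + 4|).
Require delta ≤ 3/2, so |y + 4| ≥ |-3| − |y + 7| > 3 − 3/2 = 3/2.
Hence |(-3y + 11)/(y + 4) + 32/3| < 23|y + 7|/(3·(3/2)) = (46/9)|y + 7|, which is < eps once |y + 7| < (9/46)eps.
Take delta = min(3/2, (9/46)eps). Then 0 < |y + 7| < delta forces both bounds, so |(-3y + 11)/(y + 4) + 32/3| < eps.

delta = min(3/2, (9/46)eps)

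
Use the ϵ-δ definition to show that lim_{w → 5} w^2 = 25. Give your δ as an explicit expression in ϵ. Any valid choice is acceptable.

Suppose ϵ > 0. We seek δ > 0 with 0 < |w − 5| < δ ⇒ |w^2 − 25| < ϵ.
Factor: w^2 − 25 = (w − 5)(w + 5), so |w^2 − 25| = |w − 5|·|w + 5|.
Restrict δ ≤ 2. Then |w − 5| < 2 gives |w| < 7, so by the triangle inequality |w + 5| ≤ 7 + 5 = 12.
Hence |w^2 − 25| ≤ 12|w − 5|, which is < ϵ once |w − 5| < ϵ/12.
Take δ = min(2, ϵ/12). If 0 < |w − 5| < δ then both bounds hold and |w^2 − 25| ≤ 12|w − 5| < 12·(ϵ/12) = ϵ.

δ = min(2, ϵ/12)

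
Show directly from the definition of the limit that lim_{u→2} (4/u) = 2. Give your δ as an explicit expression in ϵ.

Let ϵ > 0. We seek δ > 0 such that 0 < |u − 2| < δ implies |4/u − 2| < ϵ.
|4/u − 2| = 4·|2 − u|/(2·|u|) = 4|u − 2|/(2|u|).
Restrict δ ≤ 1. Then |u − 2| < 1 gives |u| > 1, so 2|u| > 2.
Then |4/u − 2| < 4|u − 2|/2, which is < ϵ when |u − 2| < (1/2)ϵ.
Take δ = min(1, (1/2)ϵ). Then 0 < |u − 2| < δ gives both |u − 2| < 1 and |u − 2| < (1/2)ϵ, so |4/u − 2| < ϵ.

δ = min(1, (1/2)ϵ)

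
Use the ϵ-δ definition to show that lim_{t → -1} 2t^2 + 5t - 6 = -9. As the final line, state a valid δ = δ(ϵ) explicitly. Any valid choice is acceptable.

Let ϵ > 0 be given. We want δ > 0 such that 0 < |t + 1| < δ implies |(2t^2 + 5t - 6) + 9| < ϵ.
(2t^2 + 5t - 6) + 9 = 2t^2 + 5t + 3 = (t + 1)(2t + 3).
So |(2t^2 + 5t - 6) + 9| = |t + 1|·|2t + 3|.
Assume first that |t + 1| < 1, so |t| < 2. Then |2t + 3| ≤ 2·2 + 3 = 7.
Hence |(2t^2 + 5t - 6) + 9| ≤ 7|t + 1| < ϵ provided |t + 1| < ϵ/7.
Take δ = min(1, ϵ/7). Then 0 < |t + 1| < δ gives both |t + 1| < 1 and |t + 1| < ϵ/7, so |(2t^2 + 5t - 6) + 9| < ϵ.

δ = min(1, ϵ/7)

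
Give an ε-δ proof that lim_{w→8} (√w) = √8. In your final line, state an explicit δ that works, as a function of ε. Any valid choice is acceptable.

δ = min(8, √8·ε)

Suppose ε > 0. We want δ > 0 such that 0 < |w − 8| < δ implies |√w − √8| < ε.
Multiplying by the conjugate, |√w − √8| = |w − 8|/(√w + √8).
Restrict δ ≤ 8 so that |w − 8| < 8 forces w > 0, and then √w + √8 > √8.
Hence |√w − √8| < |w − 8|/√8, which is < ε once |w − 8| < √8·ε.
Take δ = min(8, √8·ε). If 0 < |w − 8| < δ then w > 0 and |√w − √8| < |w − 8|/√8 < ε.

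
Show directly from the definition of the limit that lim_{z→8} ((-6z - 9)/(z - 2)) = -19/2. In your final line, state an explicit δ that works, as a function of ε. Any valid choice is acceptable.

Let ε > 0 be given. We want δ > 0 with 0 < |z − 8| < δ ⇒ |(-6z - 9)/(z - 2) + 19/2| < ε.
Combining over a common denominator, (-6z - 9)/(z - 2) + 19/2 = [(-6z - 9)·6 − (-57)·(z - 2)] / [6·(z - 2)] = 21(z − 8) / (6(z - 2)).
So |(-6z - 9)/(z - 2) + 19/2| = 21|z − 8| / (6·|z − 2|).
Require δ ≤ 3, so |z − 2| ≥ |6| − |z − 8| > 6 − 3 = 3.
Hence |(-6z - 9)/(z - 2) + 19/2| < 21|z − 8|/(6·3) = (7/6)|z − 8|, which is < ε once |z − 8| < (6/7)ε.
Take δ = min(3, (6/7)ε). Then 0 < |z − 8| < δ forces both bounds, so |(-6z - 9)/(z - 2) + 19/2| < ε.

δ = min(3, (6/7)ε)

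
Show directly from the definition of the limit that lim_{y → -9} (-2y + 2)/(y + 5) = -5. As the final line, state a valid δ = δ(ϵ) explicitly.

Let ϵ > 0 be given. We want δ > 0 with 0 < |y + 9| < δ ⇒ |(-2y + 2)/(y + 5) + 5| < ϵ.
Combining over a common denominator, (-2y + 2)/(y + 5) + 5 = [(-2y + 2)·(-4) − 20·(y + 5)] / [(-4)·(y + 5)] = -12(y + 9) / ((-4)(y + 5)).
So |(-2y + 2)/(y + 5) + 5| = 12|y + 9| / (4·|y + 5|).
Require δ ≤ 2, so |y + 5| ≥ |-4| − |y + 9| > 4 − 2 = 2.
Hence |(-2y + 2)/(y + 5) + 5| < 12|y + 9|/(4·2) = (3/2)|y + 9|, which is < ϵ once |y + 9| < (2/3)ϵ.
Take δ = min(2, (2/3)ϵ). Then 0 < |y + 9| < δ forces both bounds, so |(-2y + 2)/(y + 5) + 5| < ϵ.

δ = min(2, (2/3)ϵ)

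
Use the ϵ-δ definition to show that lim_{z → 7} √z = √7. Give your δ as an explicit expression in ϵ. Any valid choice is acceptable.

δ = min(7, √7·ϵ)

Let ϵ > 0 be given. We want δ > 0 such that 0 < |z − 7| < δ implies |√z − √7| < ϵ.
Multiplying by the conjugate, |√z − √7| = |z − 7|/(√z + √7).
Restrict δ ≤ 7 so that |z − 7| < 7 forces z > 0, and then √z + √7 > √7.
Hence |√z − √7| < |z − 7|/√7, which is < ϵ once |z − 7| < √7·ϵ.
Take δ = min(7, √7·ϵ). If 0 < |z − 7| < δ then z > 0 and |√z − √7| < |z − 7|/√7 < ϵ.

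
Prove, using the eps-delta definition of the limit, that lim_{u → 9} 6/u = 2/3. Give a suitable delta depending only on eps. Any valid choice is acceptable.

delta = min(9/2, (27/4)eps)

Let eps > 0 be given. We seek delta > 0 such that 0 < |u − 9| < delta implies |6/u − (2/3)| < eps.
|6/u − (2/3)| = 6·|9 − u|/(9·|u|) = 6|u − 9|/(9|u|).
Require delta ≤ 9/2 so that |u| > 9 − 9/2 = 9/2, hence 9|u| > 81/2.
Then |6/u − (2/3)| < 6|u − 9|/(81/2), which is < eps when |u − 9| < (27/4)eps.
Take delta = min(9/2, (27/4)eps). Then 0 < |u − 9| < delta gives both |u − 9| < 9/2 and |u − 9| < (27/4)eps, so |6/u − (2/3)| < eps.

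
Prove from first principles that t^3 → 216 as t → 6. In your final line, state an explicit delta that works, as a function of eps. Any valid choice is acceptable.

Fix eps > 0. We seek delta > 0 with 0 < |t − 6| < delta ⇒ |t^3 − 216| < eps.
Factor: t^3 − 216 = (t − 6)(t^2 + 6t + 36), so |t^3 − 216| = |t − 6|·|t^2 + 6t + 36|.
Restrict delta ≤ 1. Then |t − 6| < 1 gives |t| < 7, so by the triangle inequality |t^2 + 6t + 36| ≤ 7^2 + 6·7 + 36 = 127.
Hence |t^3 − 216| ≤ 127|t − 6|, which is < eps once |t − 6| < eps/127.
Take delta = min(1, eps/127). If 0 < |t − 6| < delta then both bounds hold and |t^3 − 216| ≤ 127|t − 6| < 127·(eps/127) = eps.

delta = min(1, eps/127)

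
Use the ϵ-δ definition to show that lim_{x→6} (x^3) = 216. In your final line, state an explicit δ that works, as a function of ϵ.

Let ϵ > 0. We seek δ > 0 with 0 < |x − 6| < δ ⇒ |x^3 − 216| < ϵ.
Factor: x^3 − 216 = (x − 6)(x^2 + 6x + 36), so |x^3 − 216| = |x − 6|·|x^2 + 6x + 36|.
Impose δ ≤ 1 so that |x| < 7; then |x^2 + 6x + 36| ≤ 127.
Hence |x^3 − 216| ≤ 127|x − 6|, which is < ϵ once |x − 6| < ϵ/127.
Take δ = min(1, ϵ/127). If 0 < |x − 6| < δ then both bounds hold and |x^3 − 216| ≤ 127|x − 6| < 127·(ϵ/127) = ϵ.

δ = min(1, ϵ/127)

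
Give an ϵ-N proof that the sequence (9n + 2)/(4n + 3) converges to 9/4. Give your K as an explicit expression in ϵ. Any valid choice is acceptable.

Let ϵ > 0. For n ≥ 1, |(9n + 2)/(4n + 3) − (9/4)| = |-19|/(4(4n + 3)) = 19/(4(4n + 3)).
Since 4n + 3 ≥ 4n for n ≥ 1, this is ≤ 19/(4·4n) = (19/16)/n.
So |(9n + 2)/(4n + 3) − (9/4)| < ϵ whenever n > (19/16)/ϵ.
Take K = (19/16)/ϵ. If n > K then |(9n + 2)/(4n + 3) − (9/4)| ≤ (19/16)/n < ϵ.

K = (19/16)/ϵ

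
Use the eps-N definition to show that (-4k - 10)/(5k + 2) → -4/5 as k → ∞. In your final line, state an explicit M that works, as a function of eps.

Let eps > 0 be given. For k ≥ 1, |(-4k - 10)/(5k + 2) + 4/5| = |-42|/(5(5k + 2)) = 42/(5(5k + 2)).
Since 5k + 2 ≥ 5k for k ≥ 1, this is ≤ 42/(5·5k) = (42/25)/k.
So |(-4k - 10)/(5k + 2) + 4/5| < eps whenever k > (42/25)/eps.
Take M = (42/25)/eps. If k > M then |(-4k - 10)/(5k + 2) + 4/5| ≤ (42/25)/k < eps.

M = (42/25)/eps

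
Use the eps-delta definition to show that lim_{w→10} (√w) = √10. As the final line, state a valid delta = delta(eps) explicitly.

delta = min(10, √10·eps)

Let eps > 0. We want delta > 0 such that 0 < |w − 10| < delta implies |√w − √10| < eps.
Rationalise: √w − √10 = (w − 10)/(√w + √10), so |√w − √10| = |w − 10|/(√w + √10).
Restrict delta ≤ 10 so that |w − 10| < 10 forces w > 0, and then √w + √10 > √10.
Hence |√w − √10| < |w − 10|/√10, which is < eps once |w − 10| < √10·eps.
Take delta = min(10, √10·eps). If 0 < |w − 10| < delta then w > 0 and |√w − √10| < |w − 10|/√10 < eps.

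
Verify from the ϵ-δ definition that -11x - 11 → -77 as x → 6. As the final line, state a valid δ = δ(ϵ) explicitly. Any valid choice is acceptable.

Fix ϵ > 0. We need δ > 0 so that 0 < |x − 6| < δ implies |(-11x - 11) + 77| < ϵ.
Since (-11x - 11) + 77 = -11(x − 6), we have |(-11x - 11) + 77| = 11|x − 6|.
So 11|x − 6| < ϵ exactly when |x − 6| < ϵ/11.
Take δ = ϵ/11. If 0 < |x − 6| < δ then |(-11x - 11) + 77| = 11|x − 6| < 11·(ϵ/11) = ϵ.

δ = ϵ/11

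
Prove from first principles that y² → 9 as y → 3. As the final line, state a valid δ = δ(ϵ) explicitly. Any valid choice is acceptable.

Let ϵ > 0 be given. We seek δ > 0 with 0 < |y − 3| < δ ⇒ |y² − 9| < ϵ.
Factor: y² − 9 = (y − 3)(y + 3), so |y² − 9| = |y − 3|·|y + 3|.
Restrict δ ≤ 1. Then |y − 3| < 1 gives |y| < 4, so by the triangle inequality |y + 3| ≤ 4 + 3 = 7.
Hence |y² − 9| ≤ 7|y − 3|, which is < ϵ once |y − 3| < ϵ/7.
Take δ = min(1, ϵ/7). If 0 < |y − 3| < δ then both bounds hold and |y² − 9| ≤ 7|y − 3| < 7·(ϵ/7) = ϵ.

δ = min(1, ϵ/7)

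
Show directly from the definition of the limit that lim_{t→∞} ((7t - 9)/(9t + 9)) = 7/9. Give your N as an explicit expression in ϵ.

N = (16/9)/ϵ

Suppose ϵ > 0. We seek N > 0 such that t > N implies |(7t - 9)/(9t + 9) − (7/9)| < ϵ.
(7t - 9)/(9t + 9) − (7/9) = (9(7t - 9) − 7(9t + 9)) / (9(9t + 9)) = -144/(9(9t + 9)).
For t > 0 we have 9t + 9 > 9t, so |(7t - 9)/(9t + 9) − (7/9)| = 144/(9(9t + 9)) < 144/(9·9t) = (16/9)/t.
Thus |(7t - 9)/(9t + 9) − (7/9)| < ϵ whenever t > (16/9)/ϵ.
Take N = (16/9)/ϵ. If t > N then |(7t - 9)/(9t + 9) − (7/9)| < (16/9)/t < ϵ.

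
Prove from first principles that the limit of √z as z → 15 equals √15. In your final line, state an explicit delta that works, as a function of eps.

delta = min(15, √15·eps)

Let eps > 0 be given. We want delta > 0 such that 0 < |z − 15| < delta implies |√z − √15| < eps.
Rationalise: √z − √15 = (z − 15)/(√z + √15), so |√z − √15| = |z − 15|/(√z + √15).
Restrict delta ≤ 15 so that |z − 15| < 15 forces z > 0, and then √z + √15 > √15.
Hence |√z − √15| < |z − 15|/√15, which is < eps once |z − 15| < √15·eps.
Take delta = min(15, √15·eps). If 0 < |z − 15| < delta then z > 0 and |√z − √15| < |z − 15|/√15 < eps.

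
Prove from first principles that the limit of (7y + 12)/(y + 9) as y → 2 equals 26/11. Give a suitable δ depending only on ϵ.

δ = min(11/2, (121/102)ϵ)

Let ϵ > 0 be given. We want δ > 0 with 0 < |y − 2| < δ ⇒ |(7y + 12)/(y + 9) − (26/11)| < ϵ.
Combining over a common denominator, (7y + 12)/(y + 9) − (26/11) = [(7y + 12)·11 − 26·(y + 9)] / [11·(y + 9)] = 51(y − 2) / (11(y + 9)).
So |(7y + 12)/(y + 9) − (26/11)| = 51|y − 2| / (11·|y + 9|).
Restrict δ ≤ 11/2. Then |y − 2| < 11/2 gives |y + 9| = |(y − 2) + 11| ≥ 11 − 11/2 = 11/2.
Hence |(7y + 12)/(y + 9) − (26/11)| < 51|y − 2|/(11·(11/2)) = (102/121)|y − 2|, which is < ϵ once |y − 2| < (121/102)ϵ.
Take δ = min(11/2, (121/102)ϵ). Then 0 < |y − 2| < δ forces both bounds, so |(7y + 12)/(y + 9) − (26/11)| < ϵ.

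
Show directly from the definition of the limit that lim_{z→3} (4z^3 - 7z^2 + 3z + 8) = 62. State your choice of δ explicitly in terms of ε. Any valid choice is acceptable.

Let ε > 0 be given. We want δ > 0 such that 0 < |z − 3| < δ implies |(4z^3 - 7z^2 + 3z + 8) − 62| < ε.
(4z^3 - 7z^2 + 3z + 8) − 62 = 4z^3 - 7z^2 + 3z - 54 = (z − 3)(4z^2 + 5z + 18).
So |(4z^3 - 7z^2 + 3z + 8) − 62| = |z − 3|·|4z^2 + 5z + 18|.
Require δ ≤ 1. Then |z − 3| < 1 gives |z| < 4, and by the triangle inequality |4z^2 + 5z + 18| ≤ 4·4^2 + 5·4 + 18 = 102.
Hence |(4z^3 - 7z^2 + 3z + 8) − 62| ≤ 102|z − 3| < ε provided |z − 3| < ε/102.
Choosing δ = min(1, ε/102) ensures both conditions, hence |(4z^3 - 7z^2 + 3z + 8) − 62| < ε.

δ = min(1, ε/102)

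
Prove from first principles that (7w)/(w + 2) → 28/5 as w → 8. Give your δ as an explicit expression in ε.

Fix ε > 0. We want δ > 0 with 0 < |w − 8| < δ ⇒ |(7w)/(w + 2) − (28/5)| < ε.
Combining over a common denominator, (7w)/(w + 2) − (28/5) = [(7w)·10 − 56·(w + 2)] / [10·(w + 2)] = 14(w − 8) / (10(w + 2)).
So |(7w)/(w + 2) − (28/5)| = 14|w − 8| / (10·|w + 2|).
Require δ ≤ 5, so |w + 2| ≥ |10| − |w − 8| > 10 − 5 = 5.
Hence |(7w)/(w + 2) − (28/5)| < 14|w − 8|/(10·5) = (7/25)|w − 8|, which is < ε once |w − 8| < (25/7)ε.
Take δ = min(5, (25/7)ε). Then 0 < |w − 8| < δ forces both bounds, so |(7w)/(w + 2) − (28/5)| < ε.

δ = min(5, (25/7)ε)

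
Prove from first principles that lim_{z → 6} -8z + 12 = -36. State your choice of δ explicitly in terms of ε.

Let ε > 0 be given. We need δ > 0 so that 0 < |z − 6| < δ implies |(-8z + 12) + 36| < ε.
Since (-8z + 12) + 36 = -8(z − 6), we have |(-8z + 12) + 36| = 8|z − 6|.
Thus it suffices that |z − 6| < ε/8.
Take δ = ε/8. If 0 < |z − 6| < δ then |(-8z + 12) + 36| = 8|z − 6| < 8·(ε/8) = ε.

δ = ε/8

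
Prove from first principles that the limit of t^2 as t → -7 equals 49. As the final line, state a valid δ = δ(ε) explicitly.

Suppose ε > 0. We seek δ > 0 with 0 < |t + 7| < δ ⇒ |t^2 − 49| < ε.
Factor: t^2 − 49 = (t + 7)(t - 7), so |t^2 − 49| = |t + 7|·|t - 7|.
Impose δ ≤ 2 so that |t| < 9; then |t - 7| ≤ 16.
Hence |t^2 − 49| ≤ 16|t + 7|, which is < ε once |t + 7| < ε/16.
Take δ = min(2, ε/16). If 0 < |t + 7| < δ then both bounds hold and |t^2 − 49| ≤ 16|t + 7| < 16·(ε/16) = ε.

δ = min(2, ε/16)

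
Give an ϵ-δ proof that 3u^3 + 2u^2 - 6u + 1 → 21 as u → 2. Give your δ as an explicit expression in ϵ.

Let ϵ > 0 be given. We want δ > 0 such that 0 < |u − 2| < δ implies |(3u^3 + 2u^2 - 6u + 1) − 21| < ϵ.
(3u^3 + 2u^2 - 6u + 1) − 21 = 3u^3 + 2u^2 - 6u - 20 = (u − 2)(3u^2 + 8u + 10).
So |(3u^3 + 2u^2 - 6u + 1) − 21| = |u − 2|·|3u^2 + 8u + 10|.
Require δ ≤ 2. Then |u − 2| < 2 gives |u| < 4, and by the triangle inequality |3u^2 + 8u + 10| ≤ 3·4^2 + 8·4 + 10 = 90.
Hence |(3u^3 + 2u^2 - 6u + 1) − 21| ≤ 90|u − 2| < ϵ provided |u − 2| < ϵ/90.
Choosing δ = min(2, ϵ/90) ensures both conditions, hence |(3u^3 + 2u^2 - 6u + 1) − 21| < ϵ.

δ = min(2, ϵ/90)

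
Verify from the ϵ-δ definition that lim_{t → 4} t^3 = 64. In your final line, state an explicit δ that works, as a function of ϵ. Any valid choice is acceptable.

δ = min(1, ϵ/61)

Let ϵ > 0. We seek δ > 0 with 0 < |t − 4| < δ ⇒ |t^3 − 64| < ϵ.
Factor: t^3 − 64 = (t − 4)(t^2 + 4t + 16), so |t^3 − 64| = |t − 4|·|t^2 + 4t + 16|.
Restrict δ ≤ 1. Then |t − 4| < 1 gives |t| < 5, so by the triangle inequality |t^2 + 4t + 16| ≤ 5^2 + 4·5 + 16 = 61.
Hence |t^3 − 64| ≤ 61|t − 4|, which is < ϵ once |t − 4| < ϵ/61.
Take δ = min(1, ϵ/61). If 0 < |t − 4| < δ then both bounds hold and |t^3 − 64| ≤ 61|t − 4| < 61·(ϵ/61) = ϵ.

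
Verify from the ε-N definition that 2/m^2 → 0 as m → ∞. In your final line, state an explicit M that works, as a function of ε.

M = (2/ε)^{1/2}

Suppose ε > 0. For m ≥ 1, |2/m^2 − 0| = 2/m^2.
2/m^2 < ε ⇔ m^2 > 2/ε ⇔ m > (2/ε)^{1/2}.
Take M = (2/ε)^{1/2}. Then m > M implies 2/m^2 < ε.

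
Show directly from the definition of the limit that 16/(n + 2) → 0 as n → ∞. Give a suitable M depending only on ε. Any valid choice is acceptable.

Let ε > 0 be given. For n ≥ 1, |16/(n + 2) − 0| = 16/(n + 2) ≤ 16/n.
We need 16/n < ε, i.e. n > 16/ε.
Take M = 16/ε. If n > M then |16/(n + 2)| ≤ 16/n < ε.

M = 16/ε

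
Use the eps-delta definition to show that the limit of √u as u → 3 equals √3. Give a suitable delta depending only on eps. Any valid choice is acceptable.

Let eps > 0. We want delta > 0 such that 0 < |u − 3| < delta implies |√u − √3| < eps.
Rationalise: √u − √3 = (u − 3)/(√u + √3), so |√u − √3| = |u − 3|/(√u + √3).
Restrict delta ≤ 3 so that |u − 3| < 3 forces u > 0, and then √u + √3 > √3.
Hence |√u − √3| < |u − 3|/√3, which is < eps once |u − 3| < √3·eps.
Take delta = min(3, √3·eps). If 0 < |u − 3| < delta then u > 0 and |√u − √3| < |u − 3|/√3 < eps.

delta = min(3, √3·eps)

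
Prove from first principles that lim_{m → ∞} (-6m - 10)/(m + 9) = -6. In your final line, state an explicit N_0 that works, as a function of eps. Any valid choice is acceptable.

Suppose eps > 0. For m ≥ 1, |(-6m - 10)/(m + 9) + 6| = |44|/((m + 9)) = 44/((m + 9)).
Since m + 9 ≥ m for m ≥ 1, this is ≤ 44/(m) = 44/m.
So |(-6m - 10)/(m + 9) + 6| < eps whenever m > 44/eps.
Take N_0 = 44/eps. If m > N_0 then |(-6m - 10)/(m + 9) + 6| ≤ 44/m < eps.

N_0 = 44/eps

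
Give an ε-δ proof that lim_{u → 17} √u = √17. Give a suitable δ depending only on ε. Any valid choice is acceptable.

Suppose ε > 0. We want δ > 0 such that 0 < |u − 17| < δ implies |√u − √17| < ε.
Multiplying by the conjugate, |√u − √17| = |u − 17|/(√u + √17).
Restrict δ ≤ 17 so that |u − 17| < 17 forces u > 0, and then √u + √17 > √17.
Hence |√u − √17| < |u − 17|/√17, which is < ε once |u − 17| < √17·ε.
Take δ = min(17, √17·ε). If 0 < |u − 17| < δ then u > 0 and |√u − √17| < |u − 17|/√17 < ε.

δ = min(17, √17·ε)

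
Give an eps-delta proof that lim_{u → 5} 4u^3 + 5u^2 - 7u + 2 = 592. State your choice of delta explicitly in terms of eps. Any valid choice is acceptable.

delta = min(2, eps/489)

Suppose eps > 0. We want delta > 0 such that 0 < |u − 5| < delta implies |(4u^3 + 5u^2 - 7u + 2) − 592| < eps.
(4u^3 + 5u^2 - 7u + 2) − 592 = 4u^3 + 5u^2 - 7u - 590 = (u − 5)(4u^2 + 25u + 118).
So |(4u^3 + 5u^2 - 7u + 2) − 592| = |u − 5|·|4u^2 + 25u + 118|.
Require delta ≤ 2. Then |u − 5| < 2 gives |u| < 7, and by the triangle inequality |4u^2 + 25u + 118| ≤ 4·7^2 + 25·7 + 118 = 489.
Hence |(4u^3 + 5u^2 - 7u + 2) − 592| ≤ 489|u − 5| < eps provided |u − 5| < eps/489.
Choosing delta = min(2, eps/489) ensures both conditions, hence |(4u^3 + 5u^2 - 7u + 2) − 592| < eps.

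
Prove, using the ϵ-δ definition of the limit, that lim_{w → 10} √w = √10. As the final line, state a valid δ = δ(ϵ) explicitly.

δ = min(10, √10·ϵ)

Let ϵ > 0. We want δ > 0 such that 0 < |w − 10| < δ implies |√w − √10| < ϵ.
Multiplying by the conjugate, |√w − √10| = |w − 10|/(√w + √10).
Restrict δ ≤ 10 so that |w − 10| < 10 forces w > 0, and then √w + √10 > √10.
Hence |√w − √10| < |w − 10|/√10, which is < ϵ once |w − 10| < √10·ϵ.
Take δ = min(10, √10·ϵ). If 0 < |w − 10| < δ then w > 0 and |√w − √10| < |w − 10|/√10 < ϵ.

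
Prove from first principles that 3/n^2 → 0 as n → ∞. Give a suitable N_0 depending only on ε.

N_0 = (3/ε)^{1/2}

Let ε > 0. For n ≥ 1, |3/n^2 − 0| = 3/n^2.
3/n^2 < ε ⇔ n^2 > 3/ε ⇔ n > (3/ε)^{1/2}.
Take N_0 = (3/ε)^{1/2}. Then n > N_0 implies 3/n^2 < ε.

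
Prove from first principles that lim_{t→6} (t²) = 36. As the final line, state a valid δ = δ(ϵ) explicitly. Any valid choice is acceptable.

Let ϵ > 0. We seek δ > 0 with 0 < |t − 6| < δ ⇒ |t² − 36| < ϵ.
Factor: t² − 36 = (t − 6)(t + 6), so |t² − 36| = |t − 6|·|t + 6|.
Restrict δ ≤ 1. Then |t − 6| < 1 gives |t| < 7, so by the triangle inequality |t + 6| ≤ 7 + 6 = 13.
Hence |t² − 36| ≤ 13|t − 6|, which is < ϵ once |t − 6| < ϵ/13.
Take δ = min(1, ϵ/13). If 0 < |t − 6| < δ then both bounds hold and |t² − 36| ≤ 13|t − 6| < 13·(ϵ/13) = ϵ.

δ = min(1, ϵ/13)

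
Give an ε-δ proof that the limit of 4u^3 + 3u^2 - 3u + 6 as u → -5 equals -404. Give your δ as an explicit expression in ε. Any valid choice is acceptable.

δ = min(1, ε/328)

Suppose ε > 0. We want δ > 0 such that 0 < |u + 5| < δ implies |(4u^3 + 3u^2 - 3u + 6) + 404| < ε.
(4u^3 + 3u^2 - 3u + 6) + 404 = 4u^3 + 3u^2 - 3u + 410 = (u + 5)(4u^2 - 17u + 82).
So |(4u^3 + 3u^2 - 3u + 6) + 404| = |u + 5|·|4u^2 - 17u + 82|.
Require δ ≤ 1. Then |u + 5| < 1 gives |u| < 6, and by the triangle inequality |4u^2 - 17u + 82| ≤ 4·6^2 + 17·6 + 82 = 328.
Hence |(4u^3 + 3u^2 - 3u + 6) + 404| ≤ 328|u + 5| < ε provided |u + 5| < ε/328.
Take δ = min(1, ε/328). Then 0 < |u + 5| < δ gives both |u + 5| < 1 and |u + 5| < ε/328, so |(4u^3 + 3u^2 - 3u + 6) + 404| < ε.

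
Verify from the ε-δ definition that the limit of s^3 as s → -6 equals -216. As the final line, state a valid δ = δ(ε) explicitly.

δ = min(1, ε/127)

Fix ε > 0. We seek δ > 0 with 0 < |s + 6| < δ ⇒ |s^3 + 216| < ε.
Factor: s^3 + 216 = (s + 6)(s^2 - 6s + 36), so |s^3 + 216| = |s + 6|·|s^2 - 6s + 36|.
Restrict δ ≤ 1. Then |s + 6| < 1 gives |s| < 7, so by the triangle inequality |s^2 - 6s + 36| ≤ 7^2 + 6·7 + 36 = 127.
Hence |s^3 + 216| ≤ 127|s + 6|, which is < ε once |s + 6| < ε/127.
Take δ = min(1, ε/127). If 0 < |s + 6| < δ then both bounds hold and |s^3 + 216| ≤ 127|s + 6| < 127·(ε/127) = ε.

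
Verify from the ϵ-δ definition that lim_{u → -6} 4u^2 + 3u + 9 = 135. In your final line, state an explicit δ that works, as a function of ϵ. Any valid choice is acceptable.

Let ϵ > 0. We want δ > 0 such that 0 < |u + 6| < δ implies |(4u^2 + 3u + 9) − 135| < ϵ.
(4u^2 + 3u + 9) − 135 = 4u^2 + 3u - 126 = (u + 6)(4u - 21).
So |(4u^2 + 3u + 9) − 135| = |u + 6|·|4u - 21|.
Require δ ≤ 1. Then |u + 6| < 1 gives |u| < 7, and by the triangle inequality |4u - 21| ≤ 4·7 + 21 = 49.
Hence |(4u^2 + 3u + 9) − 135| ≤ 49|u + 6| < ϵ provided |u + 6| < ϵ/49.
Take δ = min(1, ϵ/49). Then 0 < |u + 6| < δ gives both |u + 6| < 1 and |u + 6| < ϵ/49, so |(4u^2 + 3u + 9) − 135| < ϵ.

δ = min(1, ϵ/49)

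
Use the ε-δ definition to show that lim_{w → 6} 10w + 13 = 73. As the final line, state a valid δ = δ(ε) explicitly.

Suppose ε > 0. We need δ > 0 so that 0 < |w − 6| < δ implies |(10w + 13) − 73| < ε.
Since (10w + 13) − 73 = 10(w − 6), we have |(10w + 13) − 73| = 10|w − 6|.
So 10|w − 6| < ε exactly when |w − 6| < ε/10.
Choosing δ = ε/10 gives |(10w + 13) − 73| = 10|w − 6| < ε whenever |w − 6| < δ.

δ = ε/10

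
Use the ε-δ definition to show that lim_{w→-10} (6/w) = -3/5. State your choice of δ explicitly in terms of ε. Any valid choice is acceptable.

Fix ε > 0. We seek δ > 0 such that 0 < |w + 10| < δ implies |6/w + 3/5| < ε.
|6/w + 3/5| = 6·|-10 − w|/(10·|w|) = 6|w + 10|/(10|w|).
Require δ ≤ 5 so that |w| > 10 − 5 = 5, hence 10|w| > 50.
Then |6/w + 3/5| < 6|w + 10|/50, which is < ε when |w + 10| < (25/3)ε.
Take δ = min(5, (25/3)ε). Then 0 < |w + 10| < δ gives both |w + 10| < 5 and |w + 10| < (25/3)ε, so |6/w + 3/5| < ε.

δ = min(5, (25/3)ε)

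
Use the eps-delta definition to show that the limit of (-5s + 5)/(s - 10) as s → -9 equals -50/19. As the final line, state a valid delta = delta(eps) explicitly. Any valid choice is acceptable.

Fix eps > 0. We want delta > 0 with 0 < |s + 9| < delta ⇒ |(-5s + 5)/(s - 10) + 50/19| < eps.
Combining over a common denominator, (-5s + 5)/(s - 10) + 50/19 = [(-5s + 5)·(-19) − 50·(s - 10)] / [(-19)·(s - 10)] = 45(s + 9) / ((-19)(s - 10)).
So |(-5s + 5)/(s - 10) + 50/19| = 45|s + 9| / (19·|s − 10|).
Require delta ≤ 19/2, so |s − 10| ≥ |-19| − |s + 9| > 19 − 19/2 = 19/2.
Hence |(-5s + 5)/(s - 10) + 50/19| < 45|s + 9|/(19·(19/2)) = (90/361)|s + 9|, which is < eps once |s + 9| < (361/90)eps.
Take delta = min(19/2, (361/90)eps). Then 0 < |s + 9| < delta forces both bounds, so |(-5s + 5)/(s - 10) + 50/19| < eps.

delta = min(19/2, (361/90)eps)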